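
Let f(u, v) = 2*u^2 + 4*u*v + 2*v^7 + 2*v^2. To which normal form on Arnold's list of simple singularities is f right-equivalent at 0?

A6

The Hessian of f at 0 has rank 1. Corank 1: A-series; mu = 6 gives A_6.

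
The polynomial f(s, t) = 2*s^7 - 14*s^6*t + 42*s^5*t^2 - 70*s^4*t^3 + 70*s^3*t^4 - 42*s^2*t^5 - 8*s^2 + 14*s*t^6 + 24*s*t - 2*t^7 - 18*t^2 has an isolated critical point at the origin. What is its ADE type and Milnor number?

Type A_{6}, Milnor number mu = 6.

The Hessian of f at 0 has rank 1. Corank 1: A-series; mu = 6 gives A_6.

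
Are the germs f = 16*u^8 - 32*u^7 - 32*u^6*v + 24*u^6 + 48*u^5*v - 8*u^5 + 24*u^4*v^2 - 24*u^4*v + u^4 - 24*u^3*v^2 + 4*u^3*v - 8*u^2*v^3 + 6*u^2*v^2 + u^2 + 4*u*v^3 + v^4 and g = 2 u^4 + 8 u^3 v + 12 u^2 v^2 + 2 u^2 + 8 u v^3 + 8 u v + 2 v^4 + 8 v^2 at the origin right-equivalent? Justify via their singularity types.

Yes.

The Hessian of f at 0 has rank 1. Corank 1: A-series; mu = 3 gives A_3. The Hessian of g at 0 has rank 1. Corank 1: A-series; mu = 3 gives A_3. Both have type A_3, hence right-equivalent.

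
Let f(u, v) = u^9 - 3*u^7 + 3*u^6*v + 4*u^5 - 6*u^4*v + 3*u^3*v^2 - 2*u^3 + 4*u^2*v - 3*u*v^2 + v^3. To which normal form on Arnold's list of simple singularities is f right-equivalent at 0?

The Hessian of f at 0 has rank 0. Corank 2; j^3 = -(u - v)*(2*u^2 - 2*u*v + v^2) splits into three distinct lines over C (the quadratic factor has nonzero discriminant), so D_4.

D4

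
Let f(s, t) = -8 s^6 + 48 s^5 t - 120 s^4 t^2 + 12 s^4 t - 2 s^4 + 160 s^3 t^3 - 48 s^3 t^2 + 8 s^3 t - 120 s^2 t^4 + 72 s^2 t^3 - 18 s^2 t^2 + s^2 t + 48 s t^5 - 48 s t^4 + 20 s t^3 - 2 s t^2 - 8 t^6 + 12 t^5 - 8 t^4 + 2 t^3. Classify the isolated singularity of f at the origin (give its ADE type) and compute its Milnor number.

The Hessian of f at 0 has rank 0. Corank 2; j^3 = t*(s^2 - 2*s*t + 2*t^2) splits into three distinct lines over C (the quadratic factor has nonzero discriminant), so D_4.

Type D_{4}, Milnor number mu = 4.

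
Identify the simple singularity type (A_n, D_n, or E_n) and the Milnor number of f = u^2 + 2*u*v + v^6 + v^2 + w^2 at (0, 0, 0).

The Hessian of f at 0 is [[2, 2, 0], [2, 2, 0], [0, 0, 2]] with rank 2, so corank 1. A Groebner basis of the Jacobian ideal J(f) in C{u,v,w} is {v^5, u + v, w}; counting standard monomials gives mu = 5. Corank 1: A-series; mu = 5 gives A_5.

Type A_{5}, Milnor number mu = 5.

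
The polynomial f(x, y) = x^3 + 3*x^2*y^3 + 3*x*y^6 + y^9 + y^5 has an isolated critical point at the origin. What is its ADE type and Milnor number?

Type E8, Milnor number mu = 8.

The Hessian of f at 0 has rank 0. Corank 2; j^3 = x^3 is a perfect cube, so E-series; the 5-jet and mu = 8 give E_8.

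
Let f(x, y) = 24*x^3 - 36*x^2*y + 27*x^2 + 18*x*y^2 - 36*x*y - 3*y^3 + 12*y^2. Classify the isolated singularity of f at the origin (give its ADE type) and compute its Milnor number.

Type A2, Milnor number mu = 2.

The Hessian of f at 0 is [[54, -36], [-36, 24]] with rank 1, so corank 1. A Groebner basis of the Jacobian ideal J(f) in C{x,y} is {y^2, x - 2*y/3}; counting standard monomials gives mu = 2. Corank 1: A-series; mu = 2 gives A_2.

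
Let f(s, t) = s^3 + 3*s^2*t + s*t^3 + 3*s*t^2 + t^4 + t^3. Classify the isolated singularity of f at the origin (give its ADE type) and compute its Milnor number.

Type E_7, Milnor number mu = 7.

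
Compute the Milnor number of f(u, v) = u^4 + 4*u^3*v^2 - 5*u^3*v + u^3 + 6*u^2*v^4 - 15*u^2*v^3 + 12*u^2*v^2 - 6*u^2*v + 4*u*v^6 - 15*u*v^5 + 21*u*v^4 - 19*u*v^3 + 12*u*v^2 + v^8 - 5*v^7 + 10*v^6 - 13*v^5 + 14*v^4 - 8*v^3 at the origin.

7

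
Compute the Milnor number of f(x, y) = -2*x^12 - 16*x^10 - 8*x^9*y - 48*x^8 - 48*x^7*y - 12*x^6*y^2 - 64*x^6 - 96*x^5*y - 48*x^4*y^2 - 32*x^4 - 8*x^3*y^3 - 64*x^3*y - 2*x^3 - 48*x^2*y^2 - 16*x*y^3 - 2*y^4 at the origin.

The Hessian of f at 0 has rank 0. Corank 2; j^3 = -2*x^3 is a perfect cube, so E-series; the 4-jet and mu = 6 give E_6.

6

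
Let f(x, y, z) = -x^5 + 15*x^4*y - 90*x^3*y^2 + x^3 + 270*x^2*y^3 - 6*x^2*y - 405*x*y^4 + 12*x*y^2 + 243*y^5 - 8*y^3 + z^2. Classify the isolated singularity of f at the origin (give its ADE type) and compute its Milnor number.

The Hessian of f at 0 has rank 1. Corank 2; j^3 = (x - 2*y)^3 is a perfect cube, so E-series; the 5-jet and mu = 8 give E_8.

Type E_8, Milnor number mu = 8.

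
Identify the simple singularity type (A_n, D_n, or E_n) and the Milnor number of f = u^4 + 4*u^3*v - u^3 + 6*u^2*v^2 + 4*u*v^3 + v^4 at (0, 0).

Type E_{6}, Milnor number mu = 6.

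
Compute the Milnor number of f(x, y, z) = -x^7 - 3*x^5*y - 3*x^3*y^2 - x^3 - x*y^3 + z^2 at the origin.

The Hessian of f at 0 has rank 1. Corank 2; j^3 = -x^3 is a perfect cube, so E-series; the 4-jet and mu = 7 give E_7.

7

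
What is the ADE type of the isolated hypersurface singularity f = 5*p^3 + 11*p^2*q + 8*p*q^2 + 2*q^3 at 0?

D4

The Hessian of f at 0 has rank 0. Corank 2; j^3 = (p + q)*(5*p^2 + 6*p*q + 2*q^2) splits into three distinct lines over C (the quadratic factor has nonzero discriminant), so D_4.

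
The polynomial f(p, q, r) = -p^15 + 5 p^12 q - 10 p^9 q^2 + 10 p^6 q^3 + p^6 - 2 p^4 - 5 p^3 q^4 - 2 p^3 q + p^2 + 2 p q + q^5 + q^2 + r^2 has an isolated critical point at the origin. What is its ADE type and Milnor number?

Type A4, Milnor number mu = 4.

The Hessian of f at 0 has rank 2. Corank 1: A-series; mu = 4 gives A_4.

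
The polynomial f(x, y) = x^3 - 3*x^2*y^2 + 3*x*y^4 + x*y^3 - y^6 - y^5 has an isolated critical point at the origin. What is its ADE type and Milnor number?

Type E7, Milnor number mu = 7.

The Hessian of f at 0 has rank 0. Corank 2; j^3 = x^3 is a perfect cube, so E-series; the 4-jet and mu = 7 give E_7.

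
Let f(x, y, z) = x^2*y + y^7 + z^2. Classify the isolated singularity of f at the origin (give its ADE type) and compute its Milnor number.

The Hessian of f at 0 is [[0, 0, 0], [0, 0, 0], [0, 0, 2]] with rank 1, so corank 2. A Groebner basis of the Jacobian ideal J(f) in C{x,y,z} is {x^2/7 + y^6, x^3, x*y, z}; counting standard monomials gives mu = 8. Corank 2; j^3 = x^2*y has shape L^2 M (L != M), so D-series; mu = 8 gives D_8.

Type D8, Milnor number mu = 8.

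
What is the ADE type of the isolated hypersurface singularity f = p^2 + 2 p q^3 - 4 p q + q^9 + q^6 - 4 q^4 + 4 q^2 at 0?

A8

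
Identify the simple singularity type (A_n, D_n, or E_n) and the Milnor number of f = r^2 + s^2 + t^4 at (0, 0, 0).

Type A_{3}, Milnor number mu = 3.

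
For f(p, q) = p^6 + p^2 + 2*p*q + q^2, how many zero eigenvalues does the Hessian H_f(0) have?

Hessian at 0 has rank 1.

1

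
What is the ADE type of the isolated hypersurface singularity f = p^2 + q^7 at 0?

A6

The Hessian of f at 0 is [[2, 0], [0, 0]] with rank 1, so corank 1. A Groebner basis of the Jacobian ideal J(f) in C{p,q} is {q^6, p}; counting standard monomials gives mu = 6. Corank 1: A-series; mu = 6 gives A_6.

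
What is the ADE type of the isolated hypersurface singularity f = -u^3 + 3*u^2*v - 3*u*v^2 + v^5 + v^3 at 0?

The Hessian of f at 0 has rank 0. Corank 2; j^3 = -(u - v)^3 is a perfect cube, so E-series; the 5-jet and mu = 8 give E_8.

E_8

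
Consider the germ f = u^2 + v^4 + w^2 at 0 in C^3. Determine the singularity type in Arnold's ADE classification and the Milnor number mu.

Type A3, Milnor number mu = 3.

The Hessian of f at 0 has rank 2. Corank 1: A-series; mu = 3 gives A_3.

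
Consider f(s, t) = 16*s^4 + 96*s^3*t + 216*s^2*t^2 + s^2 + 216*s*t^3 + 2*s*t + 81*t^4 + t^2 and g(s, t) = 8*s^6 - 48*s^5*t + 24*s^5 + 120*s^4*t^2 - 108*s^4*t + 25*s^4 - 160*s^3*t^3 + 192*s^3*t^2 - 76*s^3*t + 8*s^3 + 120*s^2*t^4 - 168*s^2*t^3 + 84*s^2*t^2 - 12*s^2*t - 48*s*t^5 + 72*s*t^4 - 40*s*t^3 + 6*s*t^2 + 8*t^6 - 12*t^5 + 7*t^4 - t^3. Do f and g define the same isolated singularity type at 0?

The Hessian of f at 0 has rank 1. Corank 1: A-series; mu = 3 gives A_3. The Hessian of g at 0 has rank 0. Corank 2; j^3 = (2*s - t)^3 is a perfect cube, so E-series; the 4-jet and mu = 6 give E_6. f is A_3 but g is E_6, hence not right-equivalent.

No.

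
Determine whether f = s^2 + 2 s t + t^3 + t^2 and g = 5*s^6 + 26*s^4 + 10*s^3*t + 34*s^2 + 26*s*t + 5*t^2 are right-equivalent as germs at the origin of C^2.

No.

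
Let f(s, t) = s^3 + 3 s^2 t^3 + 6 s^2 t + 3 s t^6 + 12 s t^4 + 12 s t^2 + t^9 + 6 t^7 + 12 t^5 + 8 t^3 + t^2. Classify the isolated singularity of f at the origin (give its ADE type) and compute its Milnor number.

Type A_{2}, Milnor number mu = 2.

The Hessian of f at 0 is [[0, 0], [0, 2]] with rank 1, so corank 1. A Groebner basis of the Jacobian ideal J(f) in C{s,t} is {s^2, t}; counting standard monomials gives mu = 2. Corank 1: A-series; mu = 2 gives A_2.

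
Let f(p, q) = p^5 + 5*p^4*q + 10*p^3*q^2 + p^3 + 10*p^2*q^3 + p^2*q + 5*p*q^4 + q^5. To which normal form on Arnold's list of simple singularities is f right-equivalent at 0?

D_6

The Hessian of f at 0 is [[0, 0], [0, 0]] with rank 0, so corank 2. A Groebner basis of the Jacobian ideal J(f) in C{p,q} is {-p*q/5 + q^4, p*q^2, p^2 + p*q}; counting standard monomials gives mu = 6. Corank 2; j^3 = p^2*(p + q) has shape L^2 M (L != M), so D-series; mu = 6 gives D_6.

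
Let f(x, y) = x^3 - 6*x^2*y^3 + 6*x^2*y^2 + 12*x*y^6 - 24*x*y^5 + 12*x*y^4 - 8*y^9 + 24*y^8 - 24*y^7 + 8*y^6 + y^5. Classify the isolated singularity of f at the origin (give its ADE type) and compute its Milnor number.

Type E_8, Milnor number mu = 8.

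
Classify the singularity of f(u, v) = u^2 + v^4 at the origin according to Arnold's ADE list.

The Hessian of f at 0 has rank 1. Corank 1: A-series; mu = 3 gives A_3.

A_{3}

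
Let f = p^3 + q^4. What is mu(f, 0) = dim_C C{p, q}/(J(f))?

The Hessian of f at 0 is [[0, 0], [0, 0]] with rank 0, so corank 2. A Groebner basis of the Jacobian ideal J(f) in C{p,q} is {q^3, p^2}; counting standard monomials gives mu = 6. Corank 2; j^3 = p^3 is a perfect cube, so E-series; the 4-jet and mu = 6 give E_6.

6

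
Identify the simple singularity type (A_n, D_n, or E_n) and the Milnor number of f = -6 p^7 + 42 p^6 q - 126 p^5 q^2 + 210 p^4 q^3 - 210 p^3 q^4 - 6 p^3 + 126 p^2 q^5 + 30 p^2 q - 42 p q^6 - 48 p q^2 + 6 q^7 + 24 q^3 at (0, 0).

Type D_8, Milnor number mu = 8.

The Hessian of f at 0 is [[0, 0], [0, 0]] with rank 0, so corank 2. A Groebner basis of the Jacobian ideal J(f) in C{p,q} is {-p*q/7 + q^6 + 2*q^2/7, p*q^2 - 2*q^3, p^2 - 3*p*q + 2*q^2}; counting standard monomials gives mu = 8. Corank 2; j^3 = -6*(p - 2*q)^2*(p - q) has shape L^2 M (L != M), so D-series; mu = 8 gives D_8.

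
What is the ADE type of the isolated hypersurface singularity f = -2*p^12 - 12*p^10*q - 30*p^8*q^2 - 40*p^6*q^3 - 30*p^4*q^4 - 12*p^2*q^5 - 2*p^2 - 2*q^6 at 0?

A_{5}

The Hessian of f at 0 is [[-4, 0], [0, 0]] with rank 1, so corank 1. A Groebner basis of the Jacobian ideal J(f) in C{p,q} is {q^5, p}; counting standard monomials gives mu = 5. Corank 1: A-series; mu = 5 gives A_5.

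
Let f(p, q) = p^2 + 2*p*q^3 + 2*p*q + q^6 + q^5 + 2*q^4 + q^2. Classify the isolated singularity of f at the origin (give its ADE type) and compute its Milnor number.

Type A_{4}, Milnor number mu = 4.

The Hessian of f at 0 has rank 1. Corank 1: A-series; mu = 4 gives A_4.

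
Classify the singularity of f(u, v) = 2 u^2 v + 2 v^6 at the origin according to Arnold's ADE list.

The Hessian of f at 0 is [[0, 0], [0, 0]] with rank 0, so corank 2. A Groebner basis of the Jacobian ideal J(f) in C{u,v} is {u^2/6 + v^5, u^3, u*v}; counting standard monomials gives mu = 7. Corank 2; j^3 = 2*u^2*v has shape L^2 M (L != M), so D-series; mu = 7 gives D_7.

D7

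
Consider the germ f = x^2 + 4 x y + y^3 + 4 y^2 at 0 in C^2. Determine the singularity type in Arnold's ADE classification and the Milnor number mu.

The Hessian of f at 0 is [[2, 4], [4, 8]] with rank 1, so corank 1. A Groebner basis of the Jacobian ideal J(f) in C{x,y} is {y^2, x + 2*y}; counting standard monomials gives mu = 2. Corank 1: A-series; mu = 2 gives A_2.

Type A_2, Milnor number mu = 2.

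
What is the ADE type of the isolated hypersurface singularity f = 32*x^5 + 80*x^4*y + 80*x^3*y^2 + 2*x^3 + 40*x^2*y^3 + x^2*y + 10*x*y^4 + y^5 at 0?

D6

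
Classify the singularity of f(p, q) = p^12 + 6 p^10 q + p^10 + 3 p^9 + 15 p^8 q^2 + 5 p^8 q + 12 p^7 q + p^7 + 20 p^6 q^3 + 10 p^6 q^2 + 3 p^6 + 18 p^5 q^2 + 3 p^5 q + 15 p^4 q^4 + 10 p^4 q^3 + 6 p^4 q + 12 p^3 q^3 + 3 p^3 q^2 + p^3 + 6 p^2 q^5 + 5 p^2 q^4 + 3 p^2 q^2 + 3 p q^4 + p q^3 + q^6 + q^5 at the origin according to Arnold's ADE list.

E_{7}

The Hessian of f at 0 has rank 0. Corank 2; j^3 = p^3 is a perfect cube, so E-series; the 4-jet and mu = 7 give E_7.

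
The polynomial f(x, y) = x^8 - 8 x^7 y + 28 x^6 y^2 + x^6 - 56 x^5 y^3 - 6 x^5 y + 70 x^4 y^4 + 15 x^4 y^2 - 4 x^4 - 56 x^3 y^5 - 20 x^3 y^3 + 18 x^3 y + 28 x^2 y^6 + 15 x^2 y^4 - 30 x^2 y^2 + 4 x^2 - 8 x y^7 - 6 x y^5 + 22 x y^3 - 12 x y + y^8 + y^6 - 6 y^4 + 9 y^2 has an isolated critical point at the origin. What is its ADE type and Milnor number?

The Hessian of f at 0 is [[8, -12], [-12, 18]] with rank 1, so corank 1. A Groebner basis of the Jacobian ideal J(f) in C{x,y} is {96*x^2 - 304*x*y + y^4 + 240*y^2, x^3 - 18*x - 9*y^3/4 + 27*y, x^2*y - 8*x - 7*y^3/4 + 12*y, x*y^2 - 8*x/3 - 4*y^3/3 + 4*y}; counting standard monomials gives mu = 7. Corank 1: A-series; mu = 7 gives A_7.

Type A7, Milnor number mu = 7.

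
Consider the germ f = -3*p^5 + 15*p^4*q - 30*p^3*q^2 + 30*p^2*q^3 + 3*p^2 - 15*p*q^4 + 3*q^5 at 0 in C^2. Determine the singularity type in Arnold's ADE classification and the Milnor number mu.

Type A4, Milnor number mu = 4.

The Hessian of f at 0 has rank 1. Corank 1: A-series; mu = 4 gives A_4.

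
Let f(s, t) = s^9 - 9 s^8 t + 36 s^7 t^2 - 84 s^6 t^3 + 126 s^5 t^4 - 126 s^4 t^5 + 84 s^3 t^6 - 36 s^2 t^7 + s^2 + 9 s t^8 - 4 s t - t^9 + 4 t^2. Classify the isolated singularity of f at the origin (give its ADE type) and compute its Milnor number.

Type A8, Milnor number mu = 8.

The Hessian of f at 0 has rank 1. Corank 1: A-series; mu = 8 gives A_8.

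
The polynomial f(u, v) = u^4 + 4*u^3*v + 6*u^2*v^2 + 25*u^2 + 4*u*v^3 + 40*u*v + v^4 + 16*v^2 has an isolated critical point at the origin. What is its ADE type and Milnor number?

Type A_3, Milnor number mu = 3.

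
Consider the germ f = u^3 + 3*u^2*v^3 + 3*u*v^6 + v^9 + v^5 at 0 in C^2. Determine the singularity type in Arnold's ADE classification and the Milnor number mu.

Type E_{8}, Milnor number mu = 8.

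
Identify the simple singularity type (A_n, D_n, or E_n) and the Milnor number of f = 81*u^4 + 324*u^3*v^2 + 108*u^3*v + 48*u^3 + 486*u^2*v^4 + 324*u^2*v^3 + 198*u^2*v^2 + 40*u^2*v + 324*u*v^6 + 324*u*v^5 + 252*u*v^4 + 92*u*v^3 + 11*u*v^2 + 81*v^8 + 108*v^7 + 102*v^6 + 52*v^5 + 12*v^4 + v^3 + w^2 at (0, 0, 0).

The Hessian of f at 0 has rank 1. Corank 2; j^3 = (3*u + v)*(4*u + v)^2 has shape L^2 M (L != M), so D-series; mu = 5 gives D_5.

Type D5, Milnor number mu = 5.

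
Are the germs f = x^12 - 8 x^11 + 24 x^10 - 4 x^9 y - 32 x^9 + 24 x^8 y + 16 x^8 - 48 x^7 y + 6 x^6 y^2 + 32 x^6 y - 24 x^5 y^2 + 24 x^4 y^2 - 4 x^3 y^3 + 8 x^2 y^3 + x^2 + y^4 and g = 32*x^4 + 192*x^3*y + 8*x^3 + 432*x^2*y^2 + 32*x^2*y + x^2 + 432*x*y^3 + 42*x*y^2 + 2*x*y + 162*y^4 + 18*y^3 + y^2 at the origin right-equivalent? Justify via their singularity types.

Yes.

The Hessian of f at 0 is [[2, 0], [0, 0]] with rank 1, so corank 1. A Groebner basis of the Jacobian ideal J(f) in C{x,y} is {y^3, x}; counting standard monomials gives mu = 3. Corank 1: A-series; mu = 3 gives A_3. The Hessian of g at 0 is [[2, 2], [2, 2]] with rank 1, so corank 1. A Groebner basis of the Jacobian ideal J(g) in C{x,y} is {x^2 + x + y, x*y - x - y, x + y^2 + y}; counting standard monomials gives mu = 3. Corank 1: A-series; mu = 3 gives A_3. Both have type A_3, hence right-equivalent.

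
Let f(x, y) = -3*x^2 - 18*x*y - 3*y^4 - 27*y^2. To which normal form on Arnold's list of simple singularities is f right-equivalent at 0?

A_{3}

The Hessian of f at 0 has rank 1. Corank 1: A-series; mu = 3 gives A_3.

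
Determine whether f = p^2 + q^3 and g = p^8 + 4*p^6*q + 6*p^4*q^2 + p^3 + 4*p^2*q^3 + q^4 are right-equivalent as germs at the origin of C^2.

No.

The Hessian of f at 0 has rank 1. Corank 1: A-series; mu = 2 gives A_2. The Hessian of g at 0 has rank 0. Corank 2; j^3 = p^3 is a perfect cube, so E-series; the 4-jet and mu = 6 give E_6. f is A_2 but g is E_6, hence not right-equivalent.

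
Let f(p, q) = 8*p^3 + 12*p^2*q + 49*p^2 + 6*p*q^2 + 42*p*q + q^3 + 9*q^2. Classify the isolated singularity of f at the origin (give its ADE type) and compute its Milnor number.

Type A2, Milnor number mu = 2.

The Hessian of f at 0 is [[98, 42], [42, 18]] with rank 1, so corank 1. A Groebner basis of the Jacobian ideal J(f) in C{p,q} is {q^2, p + 3*q/7}; counting standard monomials gives mu = 2. Corank 1: A-series; mu = 2 gives A_2.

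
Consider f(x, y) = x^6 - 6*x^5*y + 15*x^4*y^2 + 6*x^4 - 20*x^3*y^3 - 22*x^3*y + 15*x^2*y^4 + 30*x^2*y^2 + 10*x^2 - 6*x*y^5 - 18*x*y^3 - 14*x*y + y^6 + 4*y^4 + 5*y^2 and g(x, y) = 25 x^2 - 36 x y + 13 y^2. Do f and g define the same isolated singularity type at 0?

The Hessian of f at 0 is [[20, -14], [-14, 10]] with rank 2, so corank 0. A Groebner basis of the Jacobian ideal J(f) in C{x,y} is {x, y}; counting standard monomials gives mu = 1. Corank 0: nondegenerate Morse point, so A_1. The Hessian of g at 0 is [[50, -36], [-36, 26]] with rank 2, so corank 0. A Groebner basis of the Jacobian ideal J(g) in C{x,y} is {x, y}; counting standard monomials gives mu = 1. Corank 0: nondegenerate Morse point, so A_1. Both have type A_1, hence right-equivalent.

Yes.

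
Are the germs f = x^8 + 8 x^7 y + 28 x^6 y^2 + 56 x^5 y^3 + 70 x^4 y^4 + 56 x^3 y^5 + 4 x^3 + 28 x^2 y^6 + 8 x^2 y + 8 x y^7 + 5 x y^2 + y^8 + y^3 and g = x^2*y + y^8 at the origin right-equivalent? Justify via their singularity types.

Yes.

The Hessian of f at 0 has rank 0. Corank 2; j^3 = (x + y)*(2*x + y)^2 has shape L^2 M (L != M), so D-series; mu = 9 gives D_9. The Hessian of g at 0 has rank 0. Corank 2; j^3 = x^2*y has shape L^2 M (L != M), so D-series; mu = 9 gives D_9. Both have type D_9, hence right-equivalent.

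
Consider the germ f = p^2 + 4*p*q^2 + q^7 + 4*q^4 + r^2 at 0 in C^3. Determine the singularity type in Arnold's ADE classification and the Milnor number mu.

Type A_6, Milnor number mu = 6.

The Hessian of f at 0 has rank 2. Corank 1: A-series; mu = 6 gives A_6.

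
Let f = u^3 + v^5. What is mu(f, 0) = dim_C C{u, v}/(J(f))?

8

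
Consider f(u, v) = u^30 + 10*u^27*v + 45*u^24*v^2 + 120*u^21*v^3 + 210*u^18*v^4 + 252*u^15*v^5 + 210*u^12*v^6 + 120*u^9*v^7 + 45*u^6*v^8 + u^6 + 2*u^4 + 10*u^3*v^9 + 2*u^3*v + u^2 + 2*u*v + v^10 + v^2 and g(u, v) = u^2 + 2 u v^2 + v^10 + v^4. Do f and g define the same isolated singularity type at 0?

Yes.

The Hessian of f at 0 has rank 1. Corank 1: A-series; mu = 9 gives A_9. The Hessian of g at 0 has rank 1. Corank 1: A-series; mu = 9 gives A_9. Both have type A_9, hence right-equivalent.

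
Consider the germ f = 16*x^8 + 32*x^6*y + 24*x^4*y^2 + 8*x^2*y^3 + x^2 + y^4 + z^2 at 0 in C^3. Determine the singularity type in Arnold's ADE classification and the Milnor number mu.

Type A_3, Milnor number mu = 3.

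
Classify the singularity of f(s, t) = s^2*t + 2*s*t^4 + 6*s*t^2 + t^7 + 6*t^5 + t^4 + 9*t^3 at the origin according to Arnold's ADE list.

The Hessian of f at 0 has rank 0. Corank 2; j^3 = t*(s + 3*t)^2 has shape L^2 M (L != M), so D-series; mu = 5 gives D_5.

D_5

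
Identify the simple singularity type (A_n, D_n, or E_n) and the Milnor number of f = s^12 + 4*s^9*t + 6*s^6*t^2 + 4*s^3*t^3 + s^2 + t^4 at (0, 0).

Type A3, Milnor number mu = 3.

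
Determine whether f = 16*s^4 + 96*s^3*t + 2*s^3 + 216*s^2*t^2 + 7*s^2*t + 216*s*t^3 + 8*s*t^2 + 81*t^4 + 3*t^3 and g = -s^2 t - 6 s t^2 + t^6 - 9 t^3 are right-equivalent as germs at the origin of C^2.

The Hessian of f at 0 has rank 0. Corank 2; j^3 = (s + t)^2*(2*s + 3*t) has shape L^2 M (L != M), so D-series; mu = 5 gives D_5. The Hessian of g at 0 has rank 0. Corank 2; j^3 = -t*(s + 3*t)^2 has shape L^2 M (L != M), so D-series; mu = 7 gives D_7. f is D_5 but g is D_7, hence not right-equivalent.

No.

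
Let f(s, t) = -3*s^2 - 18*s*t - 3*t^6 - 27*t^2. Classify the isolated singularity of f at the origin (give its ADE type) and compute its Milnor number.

The Hessian of f at 0 is [[-6, -18], [-18, -54]] with rank 1, so corank 1. A Groebner basis of the Jacobian ideal J(f) in C{s,t} is {t^5, s + 3*t}; counting standard monomials gives mu = 5. Corank 1: A-series; mu = 5 gives A_5.

Type A_{5}, Milnor number mu = 5.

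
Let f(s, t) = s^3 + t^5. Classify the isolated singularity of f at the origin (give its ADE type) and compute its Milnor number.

Type E_8, Milnor number mu = 8.

The Hessian of f at 0 has rank 0. Corank 2; j^3 = s^3 is a perfect cube, so E-series; the 5-jet and mu = 8 give E_8.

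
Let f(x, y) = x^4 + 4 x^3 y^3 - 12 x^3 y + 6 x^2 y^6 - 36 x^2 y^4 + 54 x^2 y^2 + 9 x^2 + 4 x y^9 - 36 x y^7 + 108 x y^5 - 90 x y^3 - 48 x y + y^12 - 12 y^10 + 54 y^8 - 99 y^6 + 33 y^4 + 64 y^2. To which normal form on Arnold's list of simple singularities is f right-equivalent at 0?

A_3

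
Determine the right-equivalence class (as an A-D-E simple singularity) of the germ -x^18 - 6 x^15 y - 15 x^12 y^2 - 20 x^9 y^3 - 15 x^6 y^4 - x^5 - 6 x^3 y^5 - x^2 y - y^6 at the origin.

D_{7}

The Hessian of f at 0 has rank 0. Corank 2; j^3 = -x^2*y has shape L^2 M (L != M), so D-series; mu = 7 gives D_7.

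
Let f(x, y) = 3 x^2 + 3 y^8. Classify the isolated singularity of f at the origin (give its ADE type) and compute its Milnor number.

Type A7, Milnor number mu = 7.

The Hessian of f at 0 has rank 1. Corank 1: A-series; mu = 7 gives A_7.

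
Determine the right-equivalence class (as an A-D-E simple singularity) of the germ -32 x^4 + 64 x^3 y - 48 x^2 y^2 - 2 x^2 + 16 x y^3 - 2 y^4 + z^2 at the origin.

A_3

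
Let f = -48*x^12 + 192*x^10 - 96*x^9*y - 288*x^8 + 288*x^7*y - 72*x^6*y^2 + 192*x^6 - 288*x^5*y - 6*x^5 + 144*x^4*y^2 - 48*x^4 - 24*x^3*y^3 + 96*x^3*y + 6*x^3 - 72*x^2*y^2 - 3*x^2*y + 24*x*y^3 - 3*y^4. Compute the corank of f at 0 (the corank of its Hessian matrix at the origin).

The Hessian at 0 is [[0, 0], [0, 0]] of rank 0; hence corank 2.

2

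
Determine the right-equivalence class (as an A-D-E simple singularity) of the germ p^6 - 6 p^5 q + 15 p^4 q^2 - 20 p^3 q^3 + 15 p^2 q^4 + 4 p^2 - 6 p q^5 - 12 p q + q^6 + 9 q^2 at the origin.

The Hessian of f at 0 has rank 1. Corank 1: A-series; mu = 5 gives A_5.

A_5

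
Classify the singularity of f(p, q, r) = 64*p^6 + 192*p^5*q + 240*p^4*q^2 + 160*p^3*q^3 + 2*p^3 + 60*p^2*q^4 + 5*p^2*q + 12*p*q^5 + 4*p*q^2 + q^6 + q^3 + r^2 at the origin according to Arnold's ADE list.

D7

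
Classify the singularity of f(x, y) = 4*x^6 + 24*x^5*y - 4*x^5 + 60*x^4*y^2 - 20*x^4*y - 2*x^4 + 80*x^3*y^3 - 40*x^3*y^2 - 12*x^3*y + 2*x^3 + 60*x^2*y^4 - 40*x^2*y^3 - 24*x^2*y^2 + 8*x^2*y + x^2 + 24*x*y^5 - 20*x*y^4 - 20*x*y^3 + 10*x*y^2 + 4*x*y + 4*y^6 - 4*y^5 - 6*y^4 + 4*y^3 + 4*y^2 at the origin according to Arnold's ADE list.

The Hessian of f at 0 has rank 1. Corank 1: A-series; mu = 3 gives A_3.

A_3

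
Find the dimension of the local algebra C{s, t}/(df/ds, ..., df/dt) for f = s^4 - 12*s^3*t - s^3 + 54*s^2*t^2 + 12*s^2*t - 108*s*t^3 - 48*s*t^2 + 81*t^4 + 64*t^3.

6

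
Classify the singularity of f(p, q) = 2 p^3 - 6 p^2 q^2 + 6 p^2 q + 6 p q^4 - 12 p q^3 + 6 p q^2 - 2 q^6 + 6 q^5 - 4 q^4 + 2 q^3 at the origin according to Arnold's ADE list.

The Hessian of f at 0 has rank 0. Corank 2; j^3 = 2*(p + q)^3 is a perfect cube, so E-series; the 4-jet and mu = 6 give E_6.

E_6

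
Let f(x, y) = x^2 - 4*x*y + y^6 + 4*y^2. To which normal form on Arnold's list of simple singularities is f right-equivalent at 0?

A5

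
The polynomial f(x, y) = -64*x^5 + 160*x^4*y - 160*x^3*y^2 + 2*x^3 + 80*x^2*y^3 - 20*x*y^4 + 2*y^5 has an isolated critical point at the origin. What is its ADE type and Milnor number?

Type E_{8}, Milnor number mu = 8.

The Hessian of f at 0 has rank 0. Corank 2; j^3 = 2*x^3 is a perfect cube, so E-series; the 5-jet and mu = 8 give E_8.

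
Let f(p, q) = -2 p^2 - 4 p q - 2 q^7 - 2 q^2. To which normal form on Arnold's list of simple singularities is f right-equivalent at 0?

A_{6}

The Hessian of f at 0 has rank 1. Corank 1: A-series; mu = 6 gives A_6.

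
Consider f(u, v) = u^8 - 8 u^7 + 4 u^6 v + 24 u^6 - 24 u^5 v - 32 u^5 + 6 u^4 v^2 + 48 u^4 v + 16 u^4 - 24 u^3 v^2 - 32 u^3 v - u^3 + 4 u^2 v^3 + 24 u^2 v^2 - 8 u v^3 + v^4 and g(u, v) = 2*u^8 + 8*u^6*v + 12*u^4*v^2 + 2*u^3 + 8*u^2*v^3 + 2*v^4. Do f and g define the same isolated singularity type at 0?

Yes.

The Hessian of f at 0 is [[0, 0], [0, 0]] with rank 0, so corank 2. A Groebner basis of the Jacobian ideal J(f) in C{u,v} is {v^4, u*v^2 - v^3/6, u^2}; counting standard monomials gives mu = 6. Corank 2; j^3 = -u^3 is a perfect cube, so E-series; the 4-jet and mu = 6 give E_6. The Hessian of g at 0 is [[0, 0], [0, 0]] with rank 0, so corank 2. A Groebner basis of the Jacobian ideal J(g) in C{u,v} is {v^3, u^2}; counting standard monomials gives mu = 6. Corank 2; j^3 = 2*u^3 is a perfect cube, so E-series; the 4-jet and mu = 6 give E_6. Both have type E_6, hence right-equivalent.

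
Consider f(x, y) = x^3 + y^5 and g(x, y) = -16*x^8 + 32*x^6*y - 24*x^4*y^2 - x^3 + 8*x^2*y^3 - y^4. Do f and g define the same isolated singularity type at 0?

The Hessian of f at 0 has rank 0. Corank 2; j^3 = x^3 is a perfect cube, so E-series; the 5-jet and mu = 8 give E_8. The Hessian of g at 0 has rank 0. Corank 2; j^3 = -x^3 is a perfect cube, so E-series; the 4-jet and mu = 6 give E_6. f is E_8 but g is E_6, hence not right-equivalent.

No.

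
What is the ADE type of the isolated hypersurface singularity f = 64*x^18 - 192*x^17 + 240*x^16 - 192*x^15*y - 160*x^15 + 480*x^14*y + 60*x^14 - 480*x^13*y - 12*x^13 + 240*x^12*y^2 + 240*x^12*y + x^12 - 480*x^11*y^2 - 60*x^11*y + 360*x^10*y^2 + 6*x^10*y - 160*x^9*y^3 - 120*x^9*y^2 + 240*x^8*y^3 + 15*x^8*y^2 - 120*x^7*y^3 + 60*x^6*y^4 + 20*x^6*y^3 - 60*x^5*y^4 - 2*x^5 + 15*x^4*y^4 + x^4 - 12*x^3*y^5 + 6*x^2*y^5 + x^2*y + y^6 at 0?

The Hessian of f at 0 has rank 0. Corank 2; j^3 = x^2*y has shape L^2 M (L != M), so D-series; mu = 7 gives D_7.

D7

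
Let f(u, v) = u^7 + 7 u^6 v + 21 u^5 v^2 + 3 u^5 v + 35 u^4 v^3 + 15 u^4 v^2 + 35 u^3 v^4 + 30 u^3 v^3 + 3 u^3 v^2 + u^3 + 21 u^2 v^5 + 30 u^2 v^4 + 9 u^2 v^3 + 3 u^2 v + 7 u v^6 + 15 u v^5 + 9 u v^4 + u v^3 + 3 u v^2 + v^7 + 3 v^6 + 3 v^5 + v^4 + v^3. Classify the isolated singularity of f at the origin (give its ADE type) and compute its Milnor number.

Type E7, Milnor number mu = 7.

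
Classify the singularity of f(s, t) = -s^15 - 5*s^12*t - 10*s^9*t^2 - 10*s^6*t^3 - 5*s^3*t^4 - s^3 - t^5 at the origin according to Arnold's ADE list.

E_{8}

The Hessian of f at 0 has rank 0. Corank 2; j^3 = -s^3 is a perfect cube, so E-series; the 5-jet and mu = 8 give E_8.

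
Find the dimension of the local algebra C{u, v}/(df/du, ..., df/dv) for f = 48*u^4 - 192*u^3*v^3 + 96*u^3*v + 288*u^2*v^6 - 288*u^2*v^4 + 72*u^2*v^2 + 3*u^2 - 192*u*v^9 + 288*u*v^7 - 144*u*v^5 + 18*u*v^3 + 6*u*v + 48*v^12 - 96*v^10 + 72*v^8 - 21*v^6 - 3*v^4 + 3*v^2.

3

The Hessian of f at 0 has rank 1. Corank 1: A-series; mu = 3 gives A_3.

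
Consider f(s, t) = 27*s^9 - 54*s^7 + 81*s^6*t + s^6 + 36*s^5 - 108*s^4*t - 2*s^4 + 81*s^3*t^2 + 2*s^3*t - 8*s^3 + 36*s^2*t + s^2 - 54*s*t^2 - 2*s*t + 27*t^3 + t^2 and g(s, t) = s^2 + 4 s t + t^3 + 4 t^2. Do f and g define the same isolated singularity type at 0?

The Hessian of f at 0 is [[2, -2], [-2, 2]] with rank 1, so corank 1. A Groebner basis of the Jacobian ideal J(f) in C{s,t} is {t^2, s - t}; counting standard monomials gives mu = 2. Corank 1: A-series; mu = 2 gives A_2. The Hessian of g at 0 is [[2, 4], [4, 8]] with rank 1, so corank 1. A Groebner basis of the Jacobian ideal J(g) in C{s,t} is {t^2, s + 2*t}; counting standard monomials gives mu = 2. Corank 1: A-series; mu = 2 gives A_2. Both have type A_2, hence right-equivalent.

Yes.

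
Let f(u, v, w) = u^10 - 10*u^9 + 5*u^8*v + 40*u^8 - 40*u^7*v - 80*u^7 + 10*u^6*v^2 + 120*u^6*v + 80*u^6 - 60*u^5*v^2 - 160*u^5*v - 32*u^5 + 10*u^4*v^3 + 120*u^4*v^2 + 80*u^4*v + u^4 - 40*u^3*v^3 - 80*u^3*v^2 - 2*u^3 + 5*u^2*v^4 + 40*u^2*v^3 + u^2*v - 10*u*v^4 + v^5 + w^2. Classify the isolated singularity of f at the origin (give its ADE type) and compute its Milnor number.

The Hessian of f at 0 has rank 1. Corank 2; j^3 = -u^2*(2*u - v) has shape L^2 M (L != M), so D-series; mu = 6 gives D_6.

Type D_6, Milnor number mu = 6.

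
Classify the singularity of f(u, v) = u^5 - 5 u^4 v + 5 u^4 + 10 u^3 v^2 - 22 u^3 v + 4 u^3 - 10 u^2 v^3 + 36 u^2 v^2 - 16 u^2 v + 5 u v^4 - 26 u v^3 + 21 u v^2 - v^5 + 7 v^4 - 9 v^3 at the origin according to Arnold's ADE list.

D5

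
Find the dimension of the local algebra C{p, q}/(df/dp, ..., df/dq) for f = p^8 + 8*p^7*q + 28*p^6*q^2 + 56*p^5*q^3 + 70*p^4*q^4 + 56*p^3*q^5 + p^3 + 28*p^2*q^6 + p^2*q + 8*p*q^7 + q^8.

9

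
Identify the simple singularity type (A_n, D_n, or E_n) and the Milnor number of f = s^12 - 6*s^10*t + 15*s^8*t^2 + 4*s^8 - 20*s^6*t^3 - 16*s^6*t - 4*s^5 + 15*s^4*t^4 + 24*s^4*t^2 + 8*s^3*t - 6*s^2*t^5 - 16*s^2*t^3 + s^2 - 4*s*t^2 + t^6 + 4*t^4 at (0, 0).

Type A5, Milnor number mu = 5.

The Hessian of f at 0 is [[2, 0], [0, 0]] with rank 1, so corank 1. A Groebner basis of the Jacobian ideal J(f) in C{s,t} is {s^3, s^2*t, -s/2 + t^2}; counting standard monomials gives mu = 5. Corank 1: A-series; mu = 5 gives A_5.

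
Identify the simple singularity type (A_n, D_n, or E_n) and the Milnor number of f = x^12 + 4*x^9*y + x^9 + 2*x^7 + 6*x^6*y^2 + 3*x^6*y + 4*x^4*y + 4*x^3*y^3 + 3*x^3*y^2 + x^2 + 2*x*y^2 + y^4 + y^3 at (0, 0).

The Hessian of f at 0 has rank 1. Corank 1: A-series; mu = 2 gives A_2.

Type A_{2}, Milnor number mu = 2.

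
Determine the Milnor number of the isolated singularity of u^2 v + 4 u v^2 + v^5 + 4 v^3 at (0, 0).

6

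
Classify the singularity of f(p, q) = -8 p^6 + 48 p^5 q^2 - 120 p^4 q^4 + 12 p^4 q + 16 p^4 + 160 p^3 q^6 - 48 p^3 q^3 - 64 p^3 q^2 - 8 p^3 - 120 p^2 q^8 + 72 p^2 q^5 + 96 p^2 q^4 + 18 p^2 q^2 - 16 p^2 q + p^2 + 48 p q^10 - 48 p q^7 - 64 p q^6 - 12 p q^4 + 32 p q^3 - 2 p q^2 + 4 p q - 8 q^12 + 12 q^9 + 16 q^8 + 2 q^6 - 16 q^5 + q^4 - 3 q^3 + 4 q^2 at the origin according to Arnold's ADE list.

The Hessian of f at 0 is [[2, 4], [4, 8]] with rank 1, so corank 1. A Groebner basis of the Jacobian ideal J(f) in C{p,q} is {q^2, p + 2*q}; counting standard monomials gives mu = 2. Corank 1: A-series; mu = 2 gives A_2.

A2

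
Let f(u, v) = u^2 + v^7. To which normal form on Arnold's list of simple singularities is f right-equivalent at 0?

A_{6}

The Hessian of f at 0 has rank 1. Corank 1: A-series; mu = 6 gives A_6.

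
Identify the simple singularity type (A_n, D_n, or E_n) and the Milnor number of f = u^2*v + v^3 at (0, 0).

Type D4, Milnor number mu = 4.

The Hessian of f at 0 has rank 0. Corank 2; j^3 = v*(u^2 + v^2) splits into three distinct lines over C (the quadratic factor has nonzero discriminant), so D_4.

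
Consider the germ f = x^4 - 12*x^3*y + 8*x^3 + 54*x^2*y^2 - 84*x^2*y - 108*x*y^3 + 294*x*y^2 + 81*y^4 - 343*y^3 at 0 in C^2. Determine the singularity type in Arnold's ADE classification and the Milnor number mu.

Type E6, Milnor number mu = 6.

The Hessian of f at 0 is [[0, 0], [0, 0]] with rank 0, so corank 2. A Groebner basis of the Jacobian ideal J(f) in C{x,y} is {y^4, x*y^2 - 10*y^3/3, x^2 - 7*x*y + 49*y^2/4}; counting standard monomials gives mu = 6. Corank 2; j^3 = (2*x - 7*y)^3 is a perfect cube, so E-series; the 4-jet and mu = 6 give E_6.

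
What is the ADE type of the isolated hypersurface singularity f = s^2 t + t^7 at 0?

The Hessian of f at 0 has rank 0. Corank 2; j^3 = s^2*t has shape L^2 M (L != M), so D-series; mu = 8 gives D_8.

D_8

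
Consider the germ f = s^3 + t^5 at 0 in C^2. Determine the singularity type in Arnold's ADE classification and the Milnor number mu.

The Hessian of f at 0 has rank 0. Corank 2; j^3 = s^3 is a perfect cube, so E-series; the 5-jet and mu = 8 give E_8.

Type E_8, Milnor number mu = 8.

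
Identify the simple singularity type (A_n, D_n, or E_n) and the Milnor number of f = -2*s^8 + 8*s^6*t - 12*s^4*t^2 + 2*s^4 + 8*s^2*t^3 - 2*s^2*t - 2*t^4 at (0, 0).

Type D_{5}, Milnor number mu = 5.

The Hessian of f at 0 has rank 0. Corank 2; j^3 = -2*s^2*t has shape L^2 M (L != M), so D-series; mu = 5 gives D_5.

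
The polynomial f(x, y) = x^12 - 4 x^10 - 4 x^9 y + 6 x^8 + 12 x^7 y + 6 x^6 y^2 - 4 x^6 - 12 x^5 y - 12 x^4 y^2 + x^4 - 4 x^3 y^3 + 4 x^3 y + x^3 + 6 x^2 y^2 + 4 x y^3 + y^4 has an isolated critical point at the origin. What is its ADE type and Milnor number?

Type E_{6}, Milnor number mu = 6.

The Hessian of f at 0 has rank 0. Corank 2; j^3 = x^3 is a perfect cube, so E-series; the 4-jet and mu = 6 give E_6.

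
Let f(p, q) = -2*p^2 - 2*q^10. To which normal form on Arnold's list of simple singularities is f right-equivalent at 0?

A_9

The Hessian of f at 0 has rank 1. Corank 1: A-series; mu = 9 gives A_9.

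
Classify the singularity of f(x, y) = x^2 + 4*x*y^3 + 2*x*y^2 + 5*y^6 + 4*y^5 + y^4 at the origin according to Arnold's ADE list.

The Hessian of f at 0 is [[2, 0], [0, 0]] with rank 1, so corank 1. A Groebner basis of the Jacobian ideal J(f) in C{x,y} is {x*y^2 - x*y/2 + x/4 + y^2/4, x/2 + y^3 + y^2/2, x^2 + x*y/2 - x/4 - y^2/4}; counting standard monomials gives mu = 5. Corank 1: A-series; mu = 5 gives A_5.

A_{5}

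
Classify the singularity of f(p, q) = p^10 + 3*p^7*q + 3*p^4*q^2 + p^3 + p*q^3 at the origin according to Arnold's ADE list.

E7

The Hessian of f at 0 is [[0, 0], [0, 0]] with rank 0, so corank 2. A Groebner basis of the Jacobian ideal J(f) in C{p,q} is {p^3, p*q^2, 3*p^2 + q^3}; counting standard monomials gives mu = 7. Corank 2; j^3 = p^3 is a perfect cube, so E-series; the 4-jet and mu = 7 give E_7.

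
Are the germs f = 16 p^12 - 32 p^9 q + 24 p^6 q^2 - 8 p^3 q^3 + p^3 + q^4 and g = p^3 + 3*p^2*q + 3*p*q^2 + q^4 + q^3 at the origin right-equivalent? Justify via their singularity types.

Yes.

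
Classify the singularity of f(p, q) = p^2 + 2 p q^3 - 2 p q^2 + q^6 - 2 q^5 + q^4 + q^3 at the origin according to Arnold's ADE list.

A_2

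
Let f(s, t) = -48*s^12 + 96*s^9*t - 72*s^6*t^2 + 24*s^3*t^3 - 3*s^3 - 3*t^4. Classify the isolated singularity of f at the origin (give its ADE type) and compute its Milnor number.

Type E6, Milnor number mu = 6.

The Hessian of f at 0 has rank 0. Corank 2; j^3 = -3*s^3 is a perfect cube, so E-series; the 4-jet and mu = 6 give E_6.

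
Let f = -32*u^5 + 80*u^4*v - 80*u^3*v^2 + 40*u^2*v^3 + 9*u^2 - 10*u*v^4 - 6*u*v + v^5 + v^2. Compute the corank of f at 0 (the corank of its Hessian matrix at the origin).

1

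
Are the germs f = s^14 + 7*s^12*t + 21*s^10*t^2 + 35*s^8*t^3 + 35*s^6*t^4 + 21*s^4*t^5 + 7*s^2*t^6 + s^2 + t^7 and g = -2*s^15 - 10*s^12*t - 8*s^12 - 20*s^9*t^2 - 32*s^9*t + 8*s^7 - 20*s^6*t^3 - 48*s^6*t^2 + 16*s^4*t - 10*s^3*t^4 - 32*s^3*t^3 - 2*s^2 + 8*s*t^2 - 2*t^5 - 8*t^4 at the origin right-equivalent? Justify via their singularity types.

No.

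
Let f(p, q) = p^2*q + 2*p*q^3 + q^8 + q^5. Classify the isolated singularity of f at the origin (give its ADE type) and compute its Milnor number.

Type D9, Milnor number mu = 9.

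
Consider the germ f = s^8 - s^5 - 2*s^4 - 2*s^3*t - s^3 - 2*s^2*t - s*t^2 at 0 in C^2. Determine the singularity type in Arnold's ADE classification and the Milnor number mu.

The Hessian of f at 0 is [[0, 0], [0, 0]] with rank 0, so corank 2. A Groebner basis of the Jacobian ideal J(f) in C{s,t} is {s^2*t^2 + s*t^2 + t^3, -31*s^2*t/8 + s^2 + s*t^3 - 6*s*t^2 + 9*s*t/8 - 3*t^3 + t^2/8, 21*s^2*t/2 - 3*s^2 + 14*s*t^2 - 7*s*t/2 + t^4 + 6*t^3 - t^2/2, s^3 + s^2 + s*t}; counting standard monomials gives mu = 9. Corank 2; j^3 = -s*(s + t)^2 has shape L^2 M (L != M), so D-series; mu = 9 gives D_9.

Type D_9, Milnor number mu = 9.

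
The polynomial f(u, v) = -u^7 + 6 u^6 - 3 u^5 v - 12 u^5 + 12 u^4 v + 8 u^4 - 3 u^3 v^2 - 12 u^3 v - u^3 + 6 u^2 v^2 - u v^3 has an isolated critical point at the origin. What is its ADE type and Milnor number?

Type E_7, Milnor number mu = 7.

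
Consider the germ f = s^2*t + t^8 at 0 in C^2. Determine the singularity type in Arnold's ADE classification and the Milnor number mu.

Type D_9, Milnor number mu = 9.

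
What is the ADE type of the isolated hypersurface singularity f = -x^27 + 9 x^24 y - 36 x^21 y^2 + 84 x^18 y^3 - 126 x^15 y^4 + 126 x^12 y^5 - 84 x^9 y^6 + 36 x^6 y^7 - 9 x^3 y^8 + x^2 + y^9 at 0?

The Hessian of f at 0 has rank 1. Corank 1: A-series; mu = 8 gives A_8.

A8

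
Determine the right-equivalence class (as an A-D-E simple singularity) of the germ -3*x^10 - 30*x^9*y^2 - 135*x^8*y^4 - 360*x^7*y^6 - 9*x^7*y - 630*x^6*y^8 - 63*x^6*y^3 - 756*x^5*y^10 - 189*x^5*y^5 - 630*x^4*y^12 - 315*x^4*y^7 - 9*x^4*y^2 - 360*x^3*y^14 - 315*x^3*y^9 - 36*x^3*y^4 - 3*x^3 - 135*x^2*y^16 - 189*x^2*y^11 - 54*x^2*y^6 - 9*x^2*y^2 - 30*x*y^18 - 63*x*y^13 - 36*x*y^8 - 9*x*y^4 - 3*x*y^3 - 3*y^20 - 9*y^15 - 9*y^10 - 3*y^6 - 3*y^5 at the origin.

E7

The Hessian of f at 0 is [[0, 0], [0, 0]] with rank 0, so corank 2. A Groebner basis of the Jacobian ideal J(f) in C{x,y} is {-x^2 + y^4 - y^3/3, x^3, x^2*y + x^2/3 + y^3/9, x^2 + x*y^2 + y^3/3}; counting standard monomials gives mu = 7. Corank 2; j^3 = -3*x^3 is a perfect cube, so E-series; the 4-jet and mu = 7 give E_7.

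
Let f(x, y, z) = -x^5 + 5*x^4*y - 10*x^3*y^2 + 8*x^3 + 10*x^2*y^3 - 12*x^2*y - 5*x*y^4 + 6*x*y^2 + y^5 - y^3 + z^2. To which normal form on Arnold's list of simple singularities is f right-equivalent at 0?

E8

The Hessian of f at 0 has rank 1. Corank 2; j^3 = (2*x - y)^3 is a perfect cube, so E-series; the 5-jet and mu = 8 give E_8.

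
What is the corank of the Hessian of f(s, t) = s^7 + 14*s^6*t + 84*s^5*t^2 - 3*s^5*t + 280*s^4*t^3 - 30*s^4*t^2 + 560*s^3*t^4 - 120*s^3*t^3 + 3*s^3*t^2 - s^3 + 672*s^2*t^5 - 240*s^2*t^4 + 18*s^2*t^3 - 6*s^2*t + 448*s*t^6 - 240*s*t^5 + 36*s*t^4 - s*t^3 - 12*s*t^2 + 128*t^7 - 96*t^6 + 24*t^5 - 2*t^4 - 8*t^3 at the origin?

The Hessian at 0 is [[0, 0], [0, 0]] of rank 0; hence corank 2.

2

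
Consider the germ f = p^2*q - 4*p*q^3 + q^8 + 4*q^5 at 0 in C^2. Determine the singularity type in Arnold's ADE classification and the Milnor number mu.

The Hessian of f at 0 is [[0, 0], [0, 0]] with rank 0, so corank 2. A Groebner basis of the Jacobian ideal J(f) in C{p,q} is {p^4, p^3*q + p^2 - 2*p*q^2, -p^3/2 + p^2*q^2, -p*q/2 + q^3}; counting standard monomials gives mu = 9. Corank 2; j^3 = p^2*q has shape L^2 M (L != M), so D-series; mu = 9 gives D_9.

Type D_9, Milnor number mu = 9.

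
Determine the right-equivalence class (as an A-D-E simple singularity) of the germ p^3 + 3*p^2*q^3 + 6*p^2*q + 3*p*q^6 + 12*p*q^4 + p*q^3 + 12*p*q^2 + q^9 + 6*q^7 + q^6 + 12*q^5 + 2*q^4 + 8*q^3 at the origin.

E_7

The Hessian of f at 0 is [[0, 0], [0, 0]] with rank 0, so corank 2. A Groebner basis of the Jacobian ideal J(f) in C{p,q} is {p^3 + 6*p^2*q + 48*p^2 + 192*p*q + 192*q^2, -6*p^2 + p*q^2 - 24*p*q - 24*q^2, 3*p^2 + 12*p*q + q^3 + 12*q^2}; counting standard monomials gives mu = 7. Corank 2; j^3 = (p + 2*q)^3 is a perfect cube, so E-series; the 4-jet and mu = 7 give E_7.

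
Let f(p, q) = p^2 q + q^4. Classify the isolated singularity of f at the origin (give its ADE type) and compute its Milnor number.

The Hessian of f at 0 has rank 0. Corank 2; j^3 = p^2*q has shape L^2 M (L != M), so D-series; mu = 5 gives D_5.

Type D_{5}, Milnor number mu = 5.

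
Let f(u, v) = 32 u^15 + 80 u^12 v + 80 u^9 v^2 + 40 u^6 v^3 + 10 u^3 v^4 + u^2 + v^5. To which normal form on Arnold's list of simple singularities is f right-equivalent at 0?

The Hessian of f at 0 is [[2, 0], [0, 0]] with rank 1, so corank 1. A Groebner basis of the Jacobian ideal J(f) in C{u,v} is {v^4, u}; counting standard monomials gives mu = 4. Corank 1: A-series; mu = 4 gives A_4.

A4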